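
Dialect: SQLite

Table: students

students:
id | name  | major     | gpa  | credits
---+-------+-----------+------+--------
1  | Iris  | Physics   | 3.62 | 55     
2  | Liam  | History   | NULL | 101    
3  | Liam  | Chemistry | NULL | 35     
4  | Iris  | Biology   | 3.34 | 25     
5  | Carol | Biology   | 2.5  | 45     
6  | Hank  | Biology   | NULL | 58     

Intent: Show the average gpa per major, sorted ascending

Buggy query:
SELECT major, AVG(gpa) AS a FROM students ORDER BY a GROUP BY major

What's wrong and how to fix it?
Bug: ORDER BY appears before GROUP BY; SQL clause order requires GROUP BY first

Fix: Reorder: SELECT … FROM … GROUP BY … ORDER BY …

Corrected query:
SELECT major, AVG(gpa) AS a FROM students GROUP BY major ORDER BY a

Result:
major     | a   
----------+-----
Chemistry | NULL
History   | NULL
Biology   | 2.92
Physics   | 3.62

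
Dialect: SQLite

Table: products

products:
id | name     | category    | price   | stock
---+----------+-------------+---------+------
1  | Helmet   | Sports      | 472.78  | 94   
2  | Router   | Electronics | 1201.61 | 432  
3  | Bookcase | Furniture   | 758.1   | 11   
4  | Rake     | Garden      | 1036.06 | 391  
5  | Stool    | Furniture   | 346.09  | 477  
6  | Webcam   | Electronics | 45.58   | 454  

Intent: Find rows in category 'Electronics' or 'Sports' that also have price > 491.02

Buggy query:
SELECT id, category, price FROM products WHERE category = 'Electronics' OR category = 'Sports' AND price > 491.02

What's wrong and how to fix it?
Bug: AND binds tighter than OR, so this parses as category = 'Electronics' OR (category = 'Sports' AND price > 491.02)

Fix: Group the OR with parentheses (or use IN), then AND the threshold

Corrected query:
SELECT id, category, price FROM products WHERE (category = 'Electronics' OR category = 'Sports') AND price > 491.02

Result:
id | category    | price  
---+-------------+--------
2  | Electronics | 1201.61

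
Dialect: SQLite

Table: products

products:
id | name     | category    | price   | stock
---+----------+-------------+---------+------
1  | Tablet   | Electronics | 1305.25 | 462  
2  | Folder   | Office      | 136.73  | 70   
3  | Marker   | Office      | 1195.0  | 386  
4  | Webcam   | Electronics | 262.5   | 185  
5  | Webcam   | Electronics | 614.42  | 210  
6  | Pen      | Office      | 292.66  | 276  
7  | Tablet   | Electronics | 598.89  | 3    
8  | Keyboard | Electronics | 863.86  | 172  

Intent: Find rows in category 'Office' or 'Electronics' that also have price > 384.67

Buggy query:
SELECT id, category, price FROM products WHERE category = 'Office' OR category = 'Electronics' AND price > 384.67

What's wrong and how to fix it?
Bug: AND binds tighter than OR, so this parses as category = 'Office' OR (category = 'Electronics' AND price > 384.67)

Fix: Group the OR with parentheses (or use IN), then AND the threshold

Corrected query:
SELECT id, category, price FROM products WHERE (category = 'Office' OR category = 'Electronics') AND price > 384.67

Result:
id | category    | price  
---+-------------+--------
1  | Electronics | 1305.25
3  | Office      | 1195   
5  | Electronics | 614.42 
7  | Electronics | 598.89 
8  | Electronics | 863.86 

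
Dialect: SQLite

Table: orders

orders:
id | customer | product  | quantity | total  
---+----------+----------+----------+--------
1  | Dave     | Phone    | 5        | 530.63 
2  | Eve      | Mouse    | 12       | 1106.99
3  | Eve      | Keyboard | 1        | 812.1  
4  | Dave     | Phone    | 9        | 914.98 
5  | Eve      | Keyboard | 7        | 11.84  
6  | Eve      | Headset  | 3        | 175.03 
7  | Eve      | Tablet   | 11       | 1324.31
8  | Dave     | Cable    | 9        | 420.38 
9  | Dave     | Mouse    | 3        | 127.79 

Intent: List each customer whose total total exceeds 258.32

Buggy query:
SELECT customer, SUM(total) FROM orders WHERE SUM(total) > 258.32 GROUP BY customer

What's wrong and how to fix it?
Bug: SUM(total) is an aggregate, but WHERE filters rows before aggregation

Fix: Move the aggregate condition to a HAVING clause

Corrected query:
SELECT customer, SUM(total) FROM orders GROUP BY customer HAVING SUM(total) > 258.32

Result:
customer | SUM(total)
---------+-----------
Dave     | 1993.78   
Eve      | 3430.27   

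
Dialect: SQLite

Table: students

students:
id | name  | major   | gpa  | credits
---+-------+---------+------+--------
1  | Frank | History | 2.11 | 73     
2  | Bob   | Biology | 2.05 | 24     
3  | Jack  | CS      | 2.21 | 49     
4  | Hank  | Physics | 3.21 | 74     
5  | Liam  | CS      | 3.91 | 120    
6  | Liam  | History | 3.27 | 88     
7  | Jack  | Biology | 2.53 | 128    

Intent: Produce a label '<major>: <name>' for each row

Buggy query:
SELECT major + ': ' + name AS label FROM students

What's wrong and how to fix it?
Bug: SQLite uses || for string concatenation; + coerces text to numbers (yielding 0)

Fix: Replace + with || to concatenate text

Corrected query:
SELECT major || ': ' || name AS label FROM students

Result:
label         
--------------
History: Frank
Biology: Bob  
CS: Jack      
Physics: Hank 
CS: Liam      
History: Liam 
Biology: Jack 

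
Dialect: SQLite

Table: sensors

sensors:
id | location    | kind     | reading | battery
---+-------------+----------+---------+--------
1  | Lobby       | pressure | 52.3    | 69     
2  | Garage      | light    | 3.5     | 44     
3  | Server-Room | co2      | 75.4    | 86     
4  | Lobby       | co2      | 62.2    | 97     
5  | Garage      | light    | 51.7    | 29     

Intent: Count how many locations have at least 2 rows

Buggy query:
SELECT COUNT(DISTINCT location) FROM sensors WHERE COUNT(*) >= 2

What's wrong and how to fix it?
Bug: COUNT(*) cannot appear in WHERE; the per-group count doesn't exist yet

Fix: Group first with HAVING COUNT(*) >= 2, then COUNT the resulting groups

Corrected query:
SELECT COUNT(*) FROM (SELECT location FROM sensors GROUP BY location HAVING COUNT(*) >= 2)

Result:
COUNT(*)
--------
2       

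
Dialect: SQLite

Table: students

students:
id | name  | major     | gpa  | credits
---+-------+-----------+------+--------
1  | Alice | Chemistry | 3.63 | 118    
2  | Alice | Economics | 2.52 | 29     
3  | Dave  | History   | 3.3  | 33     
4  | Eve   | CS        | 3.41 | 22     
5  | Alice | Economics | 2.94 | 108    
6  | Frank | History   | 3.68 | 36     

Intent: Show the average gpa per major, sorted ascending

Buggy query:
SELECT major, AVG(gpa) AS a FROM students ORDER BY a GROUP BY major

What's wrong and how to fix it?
Bug: GROUP BY must precede ORDER BY

Fix: Reorder: SELECT … FROM … GROUP BY … ORDER BY …

Corrected query:
SELECT major, AVG(gpa) AS a FROM students GROUP BY major ORDER BY a

Result:
major     | a   
----------+-----
Economics | 2.73
CS        | 3.41
History   | 3.49
Chemistry | 3.63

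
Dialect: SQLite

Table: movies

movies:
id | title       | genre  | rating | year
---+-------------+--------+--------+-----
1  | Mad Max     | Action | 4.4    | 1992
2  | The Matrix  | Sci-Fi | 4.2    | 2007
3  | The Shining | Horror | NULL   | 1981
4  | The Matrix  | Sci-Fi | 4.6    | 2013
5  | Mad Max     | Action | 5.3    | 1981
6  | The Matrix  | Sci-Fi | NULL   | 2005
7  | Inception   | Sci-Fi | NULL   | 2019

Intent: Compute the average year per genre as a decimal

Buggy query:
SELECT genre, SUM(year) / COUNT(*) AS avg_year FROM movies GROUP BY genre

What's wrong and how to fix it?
Bug: SUM(year) and COUNT(*) are both integers; the division truncates the fractional part

Fix: Cast one side to REAL so the division keeps the fractional part

Corrected query:
SELECT genre, SUM(year) * 1.0 / COUNT(*) AS avg_year FROM movies GROUP BY genre

Result:
genre  | avg_year
-------+---------
Action | 1986.5  
Horror | 1981    
Sci-Fi | 2011    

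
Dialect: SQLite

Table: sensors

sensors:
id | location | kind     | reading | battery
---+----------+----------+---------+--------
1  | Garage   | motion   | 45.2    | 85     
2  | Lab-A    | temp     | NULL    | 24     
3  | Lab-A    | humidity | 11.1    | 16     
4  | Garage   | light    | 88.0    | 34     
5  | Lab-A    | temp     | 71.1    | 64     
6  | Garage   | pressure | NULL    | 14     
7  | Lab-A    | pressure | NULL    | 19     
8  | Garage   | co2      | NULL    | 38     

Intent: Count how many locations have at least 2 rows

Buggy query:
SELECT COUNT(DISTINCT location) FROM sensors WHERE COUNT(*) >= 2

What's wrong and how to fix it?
Bug: WHERE filters individual rows, not groups, so a group-level COUNT is invalid there

Fix: Use a subquery that GROUPs and filters with HAVING, then count its rows

Corrected query:
SELECT COUNT(*) FROM (SELECT location FROM sensors GROUP BY location HAVING COUNT(*) >= 2)

Result:
COUNT(*)
--------
2       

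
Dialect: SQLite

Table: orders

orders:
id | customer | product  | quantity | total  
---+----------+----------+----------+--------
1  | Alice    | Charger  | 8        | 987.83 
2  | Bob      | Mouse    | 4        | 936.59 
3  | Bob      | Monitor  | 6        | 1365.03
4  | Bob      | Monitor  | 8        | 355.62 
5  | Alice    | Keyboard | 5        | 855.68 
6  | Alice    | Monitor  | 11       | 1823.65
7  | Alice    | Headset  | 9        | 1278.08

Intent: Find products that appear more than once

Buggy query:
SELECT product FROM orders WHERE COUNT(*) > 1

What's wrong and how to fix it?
Bug: WHERE can't reference COUNT(*); aggregates are computed after WHERE

Fix: Group first, then use HAVING for the count condition

Corrected query:
SELECT product FROM orders GROUP BY product HAVING COUNT(*) > 1

Result:
product
-------
Monitor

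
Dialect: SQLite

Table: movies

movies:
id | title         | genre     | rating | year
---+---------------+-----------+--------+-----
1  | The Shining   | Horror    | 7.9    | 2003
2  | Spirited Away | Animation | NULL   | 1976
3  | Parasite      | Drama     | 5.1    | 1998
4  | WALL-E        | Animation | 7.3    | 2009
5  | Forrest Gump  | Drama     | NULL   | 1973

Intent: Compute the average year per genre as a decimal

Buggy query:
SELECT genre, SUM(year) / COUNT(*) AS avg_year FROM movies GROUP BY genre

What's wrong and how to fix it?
Bug: SUM(year) and COUNT(*) are both integers; the division truncates the fractional part

Fix: Cast one side to REAL so the division keeps the fractional part

Corrected query:
SELECT genre, SUM(year) * 1.0 / COUNT(*) AS avg_year FROM movies GROUP BY genre

Result:
genre     | avg_year
----------+---------
Animation | 1992.5  
Drama     | 1985.5  
Horror    | 2003    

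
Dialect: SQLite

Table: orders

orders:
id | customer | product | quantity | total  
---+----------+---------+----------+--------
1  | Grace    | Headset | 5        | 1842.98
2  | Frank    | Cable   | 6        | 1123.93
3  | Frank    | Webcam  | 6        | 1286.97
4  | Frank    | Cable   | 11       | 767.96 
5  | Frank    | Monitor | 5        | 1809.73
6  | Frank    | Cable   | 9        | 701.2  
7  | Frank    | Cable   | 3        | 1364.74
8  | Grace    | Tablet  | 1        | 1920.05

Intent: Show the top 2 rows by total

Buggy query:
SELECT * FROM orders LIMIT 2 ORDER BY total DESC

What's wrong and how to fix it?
Bug: LIMIT must come after ORDER BY

Fix: Sort with ORDER BY, then apply LIMIT

Corrected query:
SELECT * FROM orders ORDER BY total DESC LIMIT 2

Result:
id | customer | product | quantity | total  
---+----------+---------+----------+--------
8  | Grace    | Tablet  | 1        | 1920.05
1  | Grace    | Headset | 5        | 1842.98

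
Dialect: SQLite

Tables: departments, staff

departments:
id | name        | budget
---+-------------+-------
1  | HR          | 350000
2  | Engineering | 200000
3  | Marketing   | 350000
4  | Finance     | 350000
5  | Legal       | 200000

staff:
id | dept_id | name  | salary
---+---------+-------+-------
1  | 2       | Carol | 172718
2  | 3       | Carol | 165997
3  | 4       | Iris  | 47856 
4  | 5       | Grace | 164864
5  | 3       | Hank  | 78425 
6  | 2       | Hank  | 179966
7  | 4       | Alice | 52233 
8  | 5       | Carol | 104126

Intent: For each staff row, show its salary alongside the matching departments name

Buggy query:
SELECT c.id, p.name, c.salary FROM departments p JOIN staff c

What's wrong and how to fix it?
Bug: Missing join condition: each staff row is matched to all departments rows instead of just its own

Fix: Add ON c.dept_id = p.id to the JOIN

Corrected query:
SELECT c.id, p.name, c.salary FROM departments p JOIN staff c ON c.dept_id = p.id

Result:
id | name        | salary
---+-------------+-------
1  | Engineering | 172718
2  | Marketing   | 165997
3  | Finance     | 47856 
4  | Legal       | 164864
5  | Marketing   | 78425 
6  | Engineering | 179966
7  | Finance     | 52233 
8  | Legal       | 104126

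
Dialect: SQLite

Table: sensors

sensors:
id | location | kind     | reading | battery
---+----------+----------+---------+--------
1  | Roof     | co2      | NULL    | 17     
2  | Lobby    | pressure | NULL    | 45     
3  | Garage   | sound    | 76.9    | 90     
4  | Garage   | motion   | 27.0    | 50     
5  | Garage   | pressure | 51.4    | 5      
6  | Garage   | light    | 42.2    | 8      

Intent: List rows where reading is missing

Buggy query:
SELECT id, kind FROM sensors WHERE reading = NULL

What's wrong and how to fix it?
Bug: Comparing to NULL with '=' never matches; NULL = NULL is unknown, not true

Fix: Use IS NULL to test for NULL

Corrected query:
SELECT id, kind FROM sensors WHERE reading IS NULL

Result:
id | kind    
---+---------
1  | co2     
2  | pressure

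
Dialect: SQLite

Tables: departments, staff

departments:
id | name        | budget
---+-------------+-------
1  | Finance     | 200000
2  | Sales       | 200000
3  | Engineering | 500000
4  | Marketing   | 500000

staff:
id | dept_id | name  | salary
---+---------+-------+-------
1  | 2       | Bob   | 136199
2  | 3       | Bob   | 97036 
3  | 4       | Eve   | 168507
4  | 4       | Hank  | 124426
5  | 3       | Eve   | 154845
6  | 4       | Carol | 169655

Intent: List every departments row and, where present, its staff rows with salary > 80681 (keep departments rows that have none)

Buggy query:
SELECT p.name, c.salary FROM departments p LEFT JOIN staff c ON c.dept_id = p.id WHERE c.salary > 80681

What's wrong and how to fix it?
Bug: A WHERE condition on the right-hand table after LEFT JOIN drops unmatched parents

Fix: Put 'c.salary > 80681' in the JOIN's ON clause instead of WHERE

Corrected query:
SELECT p.name, c.salary FROM departments p LEFT JOIN staff c ON c.dept_id = p.id AND c.salary > 80681

Result:
name        | salary
------------+-------
Finance     | NULL  
Sales       | 136199
Engineering | 97036 
Engineering | 154845
Marketing   | 124426
Marketing   | 168507
Marketing   | 169655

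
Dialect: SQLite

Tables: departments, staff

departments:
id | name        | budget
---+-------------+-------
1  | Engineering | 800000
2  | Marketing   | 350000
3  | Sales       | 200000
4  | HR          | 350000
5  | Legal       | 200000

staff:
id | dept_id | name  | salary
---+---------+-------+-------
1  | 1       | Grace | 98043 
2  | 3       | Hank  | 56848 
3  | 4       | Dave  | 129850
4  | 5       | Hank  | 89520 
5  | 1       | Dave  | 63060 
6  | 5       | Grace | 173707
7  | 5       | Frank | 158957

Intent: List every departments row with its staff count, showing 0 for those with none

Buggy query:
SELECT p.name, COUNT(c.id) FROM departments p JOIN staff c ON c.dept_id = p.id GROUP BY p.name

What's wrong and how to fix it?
Bug: An inner join excludes parents with zero children

Fix: Use LEFT JOIN so parents without children still appear (COUNT(c.id) gives 0)

Corrected query:
SELECT p.name, COUNT(c.id) FROM departments p LEFT JOIN staff c ON c.dept_id = p.id GROUP BY p.name

Result:
name        | COUNT(c.id)
------------+------------
Engineering | 2          
HR          | 1          
Legal       | 3          
Marketing   | 0          
Sales       | 1          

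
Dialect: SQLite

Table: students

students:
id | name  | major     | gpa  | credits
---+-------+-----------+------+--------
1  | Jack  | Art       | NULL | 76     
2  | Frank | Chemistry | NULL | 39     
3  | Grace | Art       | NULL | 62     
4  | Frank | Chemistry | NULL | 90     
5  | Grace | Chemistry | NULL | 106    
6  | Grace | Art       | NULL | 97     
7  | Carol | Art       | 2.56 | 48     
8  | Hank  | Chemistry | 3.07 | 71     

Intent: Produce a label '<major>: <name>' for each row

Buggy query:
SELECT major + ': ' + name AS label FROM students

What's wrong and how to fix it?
Bug: SQLite uses || for string concatenation; + coerces text to numbers (yielding 0)

Fix: Replace + with || to concatenate text

Corrected query:
SELECT major || ': ' || name AS label FROM students

Result:
label           
----------------
Art: Jack       
Chemistry: Frank
Art: Grace      
Chemistry: Frank
Chemistry: Grace
Art: Grace      
Art: Carol      
Chemistry: Hank 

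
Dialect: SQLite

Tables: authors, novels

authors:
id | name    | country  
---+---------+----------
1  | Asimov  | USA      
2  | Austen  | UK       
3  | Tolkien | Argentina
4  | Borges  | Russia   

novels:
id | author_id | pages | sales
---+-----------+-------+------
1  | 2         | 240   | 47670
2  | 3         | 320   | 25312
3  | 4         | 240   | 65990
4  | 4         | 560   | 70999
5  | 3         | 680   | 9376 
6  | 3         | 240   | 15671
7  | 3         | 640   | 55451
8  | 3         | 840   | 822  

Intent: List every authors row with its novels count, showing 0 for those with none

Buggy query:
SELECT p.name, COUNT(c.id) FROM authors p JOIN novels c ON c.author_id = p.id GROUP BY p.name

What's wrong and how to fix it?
Bug: An inner join excludes parents with zero children

Fix: Use LEFT JOIN so parents without children still appear (COUNT(c.id) gives 0)

Corrected query:
SELECT p.name, COUNT(c.id) FROM authors p LEFT JOIN novels c ON c.author_id = p.id GROUP BY p.name

Result:
name    | COUNT(c.id)
--------+------------
Asimov  | 0          
Austen  | 1          
Borges  | 2          
Tolkien | 5          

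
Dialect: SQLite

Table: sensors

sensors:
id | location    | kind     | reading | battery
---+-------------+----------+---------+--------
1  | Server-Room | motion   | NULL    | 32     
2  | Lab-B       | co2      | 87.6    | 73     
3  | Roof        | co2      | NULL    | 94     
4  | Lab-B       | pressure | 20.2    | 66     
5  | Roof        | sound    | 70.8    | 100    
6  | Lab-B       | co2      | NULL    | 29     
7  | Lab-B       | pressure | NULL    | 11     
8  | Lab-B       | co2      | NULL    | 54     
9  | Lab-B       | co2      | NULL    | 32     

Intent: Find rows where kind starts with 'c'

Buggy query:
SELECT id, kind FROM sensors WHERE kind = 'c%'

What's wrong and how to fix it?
Bug: Wildcards only work with LIKE; '=' treats '%' as a literal character

Fix: Use LIKE for wildcard pattern matching

Corrected query:
SELECT id, kind FROM sensors WHERE kind LIKE 'c%'

Result:
id | kind
---+-----
2  | co2 
3  | co2 
6  | co2 
8  | co2 
9  | co2 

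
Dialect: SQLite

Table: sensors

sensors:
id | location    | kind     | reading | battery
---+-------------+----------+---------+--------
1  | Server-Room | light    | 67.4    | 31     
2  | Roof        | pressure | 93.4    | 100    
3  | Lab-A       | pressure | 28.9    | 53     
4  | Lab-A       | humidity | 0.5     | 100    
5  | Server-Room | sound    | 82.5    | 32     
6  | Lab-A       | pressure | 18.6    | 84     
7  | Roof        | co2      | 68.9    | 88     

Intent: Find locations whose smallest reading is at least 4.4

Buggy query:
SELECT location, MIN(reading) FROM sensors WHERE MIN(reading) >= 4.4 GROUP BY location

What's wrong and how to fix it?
Bug: MIN() in WHERE is a misuse of aggregate

Fix: Replace WHERE with HAVING after the GROUP BY

Corrected query:
SELECT location, MIN(reading) FROM sensors GROUP BY location HAVING MIN(reading) >= 4.4

Result:
location    | MIN(reading)
------------+-------------
Roof        | 68.9        
Server-Room | 67.4        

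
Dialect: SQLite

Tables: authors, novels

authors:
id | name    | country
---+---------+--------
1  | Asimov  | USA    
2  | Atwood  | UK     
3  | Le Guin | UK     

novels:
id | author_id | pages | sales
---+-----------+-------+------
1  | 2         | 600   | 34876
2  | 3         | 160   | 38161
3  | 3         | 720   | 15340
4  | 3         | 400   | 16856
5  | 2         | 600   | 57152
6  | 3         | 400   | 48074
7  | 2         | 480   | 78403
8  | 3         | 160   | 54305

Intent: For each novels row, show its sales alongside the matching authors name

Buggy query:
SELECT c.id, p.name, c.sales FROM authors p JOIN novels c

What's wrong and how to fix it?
Bug: JOIN with no ON clause produces a cartesian product; every novels row pairs with every authors row

Fix: Specify the join condition linking the foreign key to the parent id

Corrected query:
SELECT c.id, p.name, c.sales FROM authors p JOIN novels c ON c.author_id = p.id

Result:
id | name    | sales
---+---------+------
1  | Atwood  | 34876
2  | Le Guin | 38161
3  | Le Guin | 15340
4  | Le Guin | 16856
5  | Atwood  | 57152
6  | Le Guin | 48074
7  | Atwood  | 78403
8  | Le Guin | 54305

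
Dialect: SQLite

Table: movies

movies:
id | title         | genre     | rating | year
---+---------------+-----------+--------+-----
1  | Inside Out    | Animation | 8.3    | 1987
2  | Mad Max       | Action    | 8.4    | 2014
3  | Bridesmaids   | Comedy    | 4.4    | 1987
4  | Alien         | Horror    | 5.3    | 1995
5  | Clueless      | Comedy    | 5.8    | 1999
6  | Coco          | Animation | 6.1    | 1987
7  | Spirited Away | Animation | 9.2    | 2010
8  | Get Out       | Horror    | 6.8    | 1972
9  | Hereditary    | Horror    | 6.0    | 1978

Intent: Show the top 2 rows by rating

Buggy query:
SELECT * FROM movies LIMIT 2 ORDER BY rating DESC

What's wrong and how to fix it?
Bug: ORDER BY cannot follow LIMIT; LIMIT is the final clause

Fix: Swap the clauses: ORDER BY first, then LIMIT

Corrected query:
SELECT * FROM movies ORDER BY rating DESC LIMIT 2

Result:
id | title         | genre     | rating | year
---+---------------+-----------+--------+-----
7  | Spirited Away | Animation | 9.2    | 2010
2  | Mad Max       | Action    | 8.4    | 2014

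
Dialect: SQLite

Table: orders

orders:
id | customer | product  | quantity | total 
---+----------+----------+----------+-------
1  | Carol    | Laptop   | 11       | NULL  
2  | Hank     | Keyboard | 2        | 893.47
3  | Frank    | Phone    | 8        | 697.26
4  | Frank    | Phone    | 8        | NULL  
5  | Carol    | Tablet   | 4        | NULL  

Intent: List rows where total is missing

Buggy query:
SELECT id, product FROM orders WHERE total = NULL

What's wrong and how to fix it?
Bug: Comparing to NULL with '=' never matches; NULL = NULL is unknown, not true

Fix: Replace '= NULL' with 'IS NULL'

Corrected query:
SELECT id, product FROM orders WHERE total IS NULL

Result:
id | product
---+--------
1  | Laptop 
4  | Phone  
5  | Tablet 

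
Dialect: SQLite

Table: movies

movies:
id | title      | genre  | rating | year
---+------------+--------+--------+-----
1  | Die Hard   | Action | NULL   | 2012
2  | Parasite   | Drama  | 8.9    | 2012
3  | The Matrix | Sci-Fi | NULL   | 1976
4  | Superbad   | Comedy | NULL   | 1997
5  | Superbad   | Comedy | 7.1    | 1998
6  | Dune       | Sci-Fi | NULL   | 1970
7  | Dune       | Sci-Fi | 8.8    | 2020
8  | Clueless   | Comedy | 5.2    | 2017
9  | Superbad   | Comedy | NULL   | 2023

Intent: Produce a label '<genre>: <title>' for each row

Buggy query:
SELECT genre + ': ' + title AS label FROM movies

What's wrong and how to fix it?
Bug: SQLite uses || for string concatenation; + coerces text to numbers (yielding 0)

Fix: Use the || operator for string concatenation

Corrected query:
SELECT genre || ': ' || title AS label FROM movies

Result:
label             
------------------
Action: Die Hard  
Drama: Parasite   
Sci-Fi: The Matrix
Comedy: Superbad  
Comedy: Superbad  
Sci-Fi: Dune      
Sci-Fi: Dune      
Comedy: Clueless  
Comedy: Superbad  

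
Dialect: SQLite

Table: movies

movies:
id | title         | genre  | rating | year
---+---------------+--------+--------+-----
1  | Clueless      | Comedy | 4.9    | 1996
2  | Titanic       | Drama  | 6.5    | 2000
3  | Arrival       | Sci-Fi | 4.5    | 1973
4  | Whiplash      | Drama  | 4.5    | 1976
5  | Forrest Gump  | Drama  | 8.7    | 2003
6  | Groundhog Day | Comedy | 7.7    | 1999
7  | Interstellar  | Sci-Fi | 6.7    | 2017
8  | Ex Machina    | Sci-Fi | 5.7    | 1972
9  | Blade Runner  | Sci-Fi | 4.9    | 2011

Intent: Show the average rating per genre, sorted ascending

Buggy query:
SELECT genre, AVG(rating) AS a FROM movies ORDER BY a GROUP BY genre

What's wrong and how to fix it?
Bug: GROUP BY must precede ORDER BY

Fix: Reorder: SELECT … FROM … GROUP BY … ORDER BY …

Corrected query:
SELECT genre, AVG(rating) AS a FROM movies GROUP BY genre ORDER BY a

Result:
genre  | a       
-------+---------
Sci-Fi | 5.45    
Comedy | 6.3     
Drama  | 6.566667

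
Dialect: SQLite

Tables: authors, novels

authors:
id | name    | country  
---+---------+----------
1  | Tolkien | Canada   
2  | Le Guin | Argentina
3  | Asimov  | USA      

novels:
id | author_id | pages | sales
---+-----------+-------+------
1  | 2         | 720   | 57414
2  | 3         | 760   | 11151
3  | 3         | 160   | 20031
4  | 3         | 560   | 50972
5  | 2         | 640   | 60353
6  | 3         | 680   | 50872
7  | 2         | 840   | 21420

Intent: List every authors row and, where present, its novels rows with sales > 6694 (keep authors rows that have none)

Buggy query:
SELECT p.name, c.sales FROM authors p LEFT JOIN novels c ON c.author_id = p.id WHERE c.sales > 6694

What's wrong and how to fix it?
Bug: Filtering c.sales in WHERE discards the NULL rows produced by LEFT JOIN, turning it into an inner join

Fix: Move the right-table condition into the ON clause so unmatched parents are kept

Corrected query:
SELECT p.name, c.sales FROM authors p LEFT JOIN novels c ON c.author_id = p.id AND c.sales > 6694

Result:
name    | sales
--------+------
Tolkien | NULL 
Le Guin | 21420
Le Guin | 57414
Le Guin | 60353
Asimov  | 11151
Asimov  | 20031
Asimov  | 50872
Asimov  | 50972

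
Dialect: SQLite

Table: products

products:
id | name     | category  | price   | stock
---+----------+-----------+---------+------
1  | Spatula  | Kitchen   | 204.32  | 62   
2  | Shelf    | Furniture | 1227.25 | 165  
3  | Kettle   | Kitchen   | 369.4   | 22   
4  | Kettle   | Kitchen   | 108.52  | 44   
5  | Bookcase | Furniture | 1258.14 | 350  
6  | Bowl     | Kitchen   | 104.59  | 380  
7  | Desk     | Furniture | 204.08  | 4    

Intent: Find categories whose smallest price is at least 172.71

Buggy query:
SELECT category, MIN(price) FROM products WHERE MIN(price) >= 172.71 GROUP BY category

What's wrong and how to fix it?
Bug: Aggregates like MIN are computed per group after WHERE runs

Fix: Use HAVING for the per-group MIN condition

Corrected query:
SELECT category, MIN(price) FROM products GROUP BY category HAVING MIN(price) >= 172.71

Result:
category  | MIN(price)
----------+-----------
Furniture | 204.08    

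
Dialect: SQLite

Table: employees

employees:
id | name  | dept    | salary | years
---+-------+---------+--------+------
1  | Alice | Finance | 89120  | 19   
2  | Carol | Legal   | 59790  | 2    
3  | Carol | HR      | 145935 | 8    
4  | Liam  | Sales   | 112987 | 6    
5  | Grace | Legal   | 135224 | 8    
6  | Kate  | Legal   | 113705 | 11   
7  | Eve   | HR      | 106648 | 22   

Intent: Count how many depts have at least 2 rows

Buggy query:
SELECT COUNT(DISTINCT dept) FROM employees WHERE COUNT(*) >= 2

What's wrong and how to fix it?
Bug: WHERE filters individual rows, not groups, so a group-level COUNT is invalid there

Fix: Group first with HAVING COUNT(*) >= 2, then COUNT the resulting groups

Corrected query:
SELECT COUNT(*) FROM (SELECT dept FROM employees GROUP BY dept HAVING COUNT(*) >= 2)

Result:
COUNT(*)
--------
2       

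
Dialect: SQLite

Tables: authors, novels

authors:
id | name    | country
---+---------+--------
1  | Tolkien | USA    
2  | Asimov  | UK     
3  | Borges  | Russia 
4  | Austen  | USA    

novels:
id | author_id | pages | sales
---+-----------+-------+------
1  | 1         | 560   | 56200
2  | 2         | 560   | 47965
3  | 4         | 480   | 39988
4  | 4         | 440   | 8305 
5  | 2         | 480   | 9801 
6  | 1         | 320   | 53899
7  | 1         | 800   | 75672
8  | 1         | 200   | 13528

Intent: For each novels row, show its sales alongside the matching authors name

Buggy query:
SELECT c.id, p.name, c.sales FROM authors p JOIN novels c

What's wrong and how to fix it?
Bug: JOIN with no ON clause produces a cartesian product; every novels row pairs with every authors row

Fix: Specify the join condition linking the foreign key to the parent id

Corrected query:
SELECT c.id, p.name, c.sales FROM authors p JOIN novels c ON c.author_id = p.id

Result:
id | name    | sales
---+---------+------
1  | Tolkien | 56200
2  | Asimov  | 47965
3  | Austen  | 39988
4  | Austen  | 8305 
5  | Asimov  | 9801 
6  | Tolkien | 53899
7  | Tolkien | 75672
8  | Tolkien | 13528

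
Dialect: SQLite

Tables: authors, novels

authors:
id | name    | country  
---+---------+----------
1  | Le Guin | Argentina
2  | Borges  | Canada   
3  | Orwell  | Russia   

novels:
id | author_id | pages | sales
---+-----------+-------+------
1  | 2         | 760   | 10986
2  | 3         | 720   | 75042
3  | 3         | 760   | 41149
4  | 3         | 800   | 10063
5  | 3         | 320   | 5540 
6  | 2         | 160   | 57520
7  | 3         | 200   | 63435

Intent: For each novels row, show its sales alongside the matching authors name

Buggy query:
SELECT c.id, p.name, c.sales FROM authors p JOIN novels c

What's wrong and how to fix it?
Bug: Missing join condition: each novels row is matched to all authors rows instead of just its own

Fix: Specify the join condition linking the foreign key to the parent id

Corrected query:
SELECT c.id, p.name, c.sales FROM authors p JOIN novels c ON c.author_id = p.id

Result:
id | name   | sales
---+--------+------
1  | Borges | 10986
2  | Orwell | 75042
3  | Orwell | 41149
4  | Orwell | 10063
5  | Orwell | 5540 
6  | Borges | 57520
7  | Orwell | 63435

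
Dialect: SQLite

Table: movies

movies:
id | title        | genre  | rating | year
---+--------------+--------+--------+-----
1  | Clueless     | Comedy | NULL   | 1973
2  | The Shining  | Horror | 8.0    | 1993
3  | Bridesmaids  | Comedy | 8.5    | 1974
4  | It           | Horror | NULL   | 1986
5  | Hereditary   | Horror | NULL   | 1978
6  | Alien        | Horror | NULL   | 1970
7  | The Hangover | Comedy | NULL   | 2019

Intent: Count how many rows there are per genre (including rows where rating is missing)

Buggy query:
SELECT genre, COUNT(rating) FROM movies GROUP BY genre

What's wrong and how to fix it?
Bug: COUNT(rating) skips NULLs, so groups with missing rating are undercounted

Fix: Use COUNT(*) to count all rows regardless of NULL

Corrected query:
SELECT genre, COUNT(*) FROM movies GROUP BY genre

Result:
genre  | COUNT(*)
-------+---------
Comedy | 3       
Horror | 4       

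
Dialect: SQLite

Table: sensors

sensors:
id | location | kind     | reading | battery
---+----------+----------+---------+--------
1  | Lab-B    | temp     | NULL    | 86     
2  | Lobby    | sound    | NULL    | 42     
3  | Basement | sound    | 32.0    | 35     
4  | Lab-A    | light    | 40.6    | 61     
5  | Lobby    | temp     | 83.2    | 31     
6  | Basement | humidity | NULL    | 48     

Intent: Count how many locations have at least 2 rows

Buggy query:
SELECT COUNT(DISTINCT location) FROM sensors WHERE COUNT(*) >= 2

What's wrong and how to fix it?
Bug: WHERE filters individual rows, not groups, so a group-level COUNT is invalid there

Fix: Group first with HAVING COUNT(*) >= 2, then COUNT the resulting groups

Corrected query:
SELECT COUNT(*) FROM (SELECT location FROM sensors GROUP BY location HAVING COUNT(*) >= 2)

Result:
COUNT(*)
--------
2       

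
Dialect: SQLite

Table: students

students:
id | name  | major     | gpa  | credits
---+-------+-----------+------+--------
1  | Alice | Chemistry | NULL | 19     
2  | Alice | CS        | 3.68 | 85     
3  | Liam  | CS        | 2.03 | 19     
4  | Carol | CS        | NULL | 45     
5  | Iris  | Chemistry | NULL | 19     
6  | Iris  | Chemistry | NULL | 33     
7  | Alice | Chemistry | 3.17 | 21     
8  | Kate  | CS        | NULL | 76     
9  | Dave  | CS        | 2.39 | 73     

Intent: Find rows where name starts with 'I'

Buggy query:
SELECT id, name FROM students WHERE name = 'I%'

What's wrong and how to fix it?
Bug: '=' compares the literal string including the % character; pattern matching needs LIKE

Fix: Use LIKE for wildcard pattern matching

Corrected query:
SELECT id, name FROM students WHERE name LIKE 'I%'

Result:
id | name
---+-----
5  | Iris
6  | Iris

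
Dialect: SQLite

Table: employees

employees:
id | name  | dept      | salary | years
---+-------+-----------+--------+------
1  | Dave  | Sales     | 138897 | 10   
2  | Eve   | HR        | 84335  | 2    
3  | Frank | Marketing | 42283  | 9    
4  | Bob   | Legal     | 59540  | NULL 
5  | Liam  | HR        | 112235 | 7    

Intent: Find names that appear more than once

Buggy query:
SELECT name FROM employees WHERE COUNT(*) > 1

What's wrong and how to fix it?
Bug: WHERE can't reference COUNT(*); aggregates are computed after WHERE

Fix: GROUP BY name, then filter groups with HAVING COUNT(*) > 1

Corrected query:
SELECT name FROM employees GROUP BY name HAVING COUNT(*) > 1

Result:
(no rows)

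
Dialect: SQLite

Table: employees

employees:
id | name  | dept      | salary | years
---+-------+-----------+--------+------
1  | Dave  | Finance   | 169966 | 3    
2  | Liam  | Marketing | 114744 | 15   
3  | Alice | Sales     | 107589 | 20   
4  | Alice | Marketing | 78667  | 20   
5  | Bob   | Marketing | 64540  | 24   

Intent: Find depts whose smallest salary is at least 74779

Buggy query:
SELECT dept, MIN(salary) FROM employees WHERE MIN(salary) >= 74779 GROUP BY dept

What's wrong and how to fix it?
Bug: Aggregates like MIN are computed per group after WHERE runs

Fix: Replace WHERE with HAVING after the GROUP BY

Corrected query:
SELECT dept, MIN(salary) FROM employees GROUP BY dept HAVING MIN(salary) >= 74779

Result:
dept    | MIN(salary)
--------+------------
Finance | 169966     
Sales   | 107589     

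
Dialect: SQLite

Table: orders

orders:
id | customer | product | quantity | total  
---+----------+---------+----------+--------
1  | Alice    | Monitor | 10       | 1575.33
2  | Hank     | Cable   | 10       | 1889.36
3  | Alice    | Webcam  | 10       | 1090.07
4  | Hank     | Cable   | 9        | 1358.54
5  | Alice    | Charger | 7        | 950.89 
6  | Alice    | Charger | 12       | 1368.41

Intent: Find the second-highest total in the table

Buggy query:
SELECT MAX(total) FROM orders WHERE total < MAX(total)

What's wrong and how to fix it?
Bug: MAX(total) on the right of the comparison is an aggregate-in-WHERE error

Fix: Compute the overall MAX in a subquery, then take MAX of rows below it

Corrected query:
SELECT MAX(total) FROM orders WHERE total < (SELECT MAX(total) FROM orders)

Result:
MAX(total)
----------
1575.33   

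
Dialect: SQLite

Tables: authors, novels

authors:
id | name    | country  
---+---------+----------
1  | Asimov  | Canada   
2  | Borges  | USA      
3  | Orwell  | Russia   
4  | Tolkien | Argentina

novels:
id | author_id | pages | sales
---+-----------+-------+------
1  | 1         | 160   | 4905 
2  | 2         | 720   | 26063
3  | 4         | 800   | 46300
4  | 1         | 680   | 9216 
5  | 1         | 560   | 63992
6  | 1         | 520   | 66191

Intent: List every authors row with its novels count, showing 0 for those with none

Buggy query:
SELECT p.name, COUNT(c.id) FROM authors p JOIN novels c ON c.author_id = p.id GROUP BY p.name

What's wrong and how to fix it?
Bug: INNER JOIN drops authors rows that have no matching novels rows

Fix: Switch to LEFT JOIN to retain unmatched parent rows

Corrected query:
SELECT p.name, COUNT(c.id) FROM authors p LEFT JOIN novels c ON c.author_id = p.id GROUP BY p.name

Result:
name    | COUNT(c.id)
--------+------------
Asimov  | 4          
Borges  | 1          
Orwell  | 0          
Tolkien | 1          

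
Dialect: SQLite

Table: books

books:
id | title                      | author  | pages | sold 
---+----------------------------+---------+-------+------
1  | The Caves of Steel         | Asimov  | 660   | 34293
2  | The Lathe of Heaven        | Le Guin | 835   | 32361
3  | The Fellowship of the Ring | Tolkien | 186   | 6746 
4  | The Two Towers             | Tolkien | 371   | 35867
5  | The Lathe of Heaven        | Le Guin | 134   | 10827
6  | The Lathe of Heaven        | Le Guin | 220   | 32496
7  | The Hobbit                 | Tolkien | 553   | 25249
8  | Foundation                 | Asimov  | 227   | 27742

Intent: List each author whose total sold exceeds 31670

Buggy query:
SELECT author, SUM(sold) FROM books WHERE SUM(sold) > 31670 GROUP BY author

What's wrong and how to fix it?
Bug: WHERE runs before GROUP BY, so aggregates aren't available there

Fix: Use HAVING (which filters groups after aggregation) instead of WHERE

Corrected query:
SELECT author, SUM(sold) FROM books GROUP BY author HAVING SUM(sold) > 31670

Result:
author  | SUM(sold)
--------+----------
Asimov  | 62035    
Le Guin | 75684    
Tolkien | 67862    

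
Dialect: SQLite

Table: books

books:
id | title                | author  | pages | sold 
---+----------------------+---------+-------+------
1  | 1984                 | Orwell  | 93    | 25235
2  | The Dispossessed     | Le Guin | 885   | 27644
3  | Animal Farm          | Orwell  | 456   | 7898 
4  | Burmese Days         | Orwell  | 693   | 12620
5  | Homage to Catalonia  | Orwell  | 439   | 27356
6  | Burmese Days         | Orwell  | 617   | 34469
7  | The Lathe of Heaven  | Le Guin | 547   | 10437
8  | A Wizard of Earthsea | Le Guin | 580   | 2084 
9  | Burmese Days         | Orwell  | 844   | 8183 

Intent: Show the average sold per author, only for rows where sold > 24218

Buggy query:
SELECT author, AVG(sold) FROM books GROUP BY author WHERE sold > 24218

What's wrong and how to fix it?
Bug: WHERE cannot follow GROUP BY

Fix: Place WHERE between FROM and GROUP BY

Corrected query:
SELECT author, AVG(sold) FROM books WHERE sold > 24218 GROUP BY author

Result:
author  | AVG(sold)
--------+----------
Le Guin | 27644    
Orwell  | 29020    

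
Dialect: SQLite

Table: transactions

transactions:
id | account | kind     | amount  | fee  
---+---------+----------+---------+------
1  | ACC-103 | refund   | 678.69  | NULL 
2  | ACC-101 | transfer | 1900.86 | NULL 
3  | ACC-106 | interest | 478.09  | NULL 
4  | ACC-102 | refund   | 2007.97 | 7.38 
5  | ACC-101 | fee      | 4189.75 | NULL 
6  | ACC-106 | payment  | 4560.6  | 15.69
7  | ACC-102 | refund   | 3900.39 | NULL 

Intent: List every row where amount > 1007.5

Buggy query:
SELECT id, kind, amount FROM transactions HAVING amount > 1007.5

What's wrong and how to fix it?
Bug: HAVING filters the output of aggregation, but this query has no GROUP BY and no aggregate functions, so SQLite rejects it (HAVING clause on a non-aggregate query); the condition here is per row

Fix: Use WHERE for row-level filtering

Corrected query:
SELECT id, kind, amount FROM transactions WHERE amount > 1007.5

Result:
id | kind     | amount 
---+----------+--------
2  | transfer | 1900.86
4  | refund   | 2007.97
5  | fee      | 4189.75
6  | payment  | 4560.6 
7  | refund   | 3900.39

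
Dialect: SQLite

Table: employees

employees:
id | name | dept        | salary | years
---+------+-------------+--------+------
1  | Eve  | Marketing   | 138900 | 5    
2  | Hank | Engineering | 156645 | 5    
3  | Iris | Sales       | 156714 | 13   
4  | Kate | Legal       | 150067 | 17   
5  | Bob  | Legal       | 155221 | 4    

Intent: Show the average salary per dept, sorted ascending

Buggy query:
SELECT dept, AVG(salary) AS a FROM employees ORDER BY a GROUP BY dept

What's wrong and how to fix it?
Bug: ORDER BY appears before GROUP BY; SQL clause order requires GROUP BY first

Fix: Move ORDER BY to the end, after GROUP BY

Corrected query:
SELECT dept, AVG(salary) AS a FROM employees GROUP BY dept ORDER BY a

Result:
dept        | a     
------------+-------
Marketing   | 138900
Legal       | 152644
Engineering | 156645
Sales       | 156714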